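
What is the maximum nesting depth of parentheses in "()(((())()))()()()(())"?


Input: "()(((())()))()()()(())"
Tracking depth:
  Position 0 '(': depth becomes 1
  Position 1 ')': depth becomes 0
  Position 2 '(': depth becomes 1
  Position 3 '(': depth becomes 2
  Position 4 '(': depth becomes 3
  Position 5 '(': depth becomes 4
  Position 6 ')': depth becomes 3
  Position 7 ')': depth becomes 2
  Position 8 '(': depth becomes 3
  Position 9 ')': depth becomes 2
  Position 10 ')': depth becomes 1
  Position 11 ')': depth becomes 0
  Position 12 '(': depth becomes 1
  Position 13 ')': depth becomes 0
  Position 14 '(': depth becomes 1
  Position 15 ')': depth becomes 0
  Position 16 '(': depth becomes 1
  Position 17 ')': depth becomes 0
  Position 18 '(': depth becomes 1
  Position 19 '(': depth becomes 2
  Position 20 ')': depth becomes 1
  Position 21 ')': depth becomes 0
Maximum depth reached: 4

4


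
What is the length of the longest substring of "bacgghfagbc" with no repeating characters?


Input: "bacgghfagbc"
Sliding window (track last position of each char):
  Position 0 ('b'): window [0,0] length 1 -- new best
  Position 1 ('a'): window [0,1] length 2 -- new best
  Position 2 ('c'): window [0,2] length 3 -- new best
  Position 3 ('g'): window [0,3] length 4 -- new best
  Position 4 ('g'): repeat (last at 3), move window start to 4
  Position 4 ('g'): window [4,4] length 1
  Position 5 ('h'): window [4,5] length 2
  Position 6 ('f'): window [4,6] length 3
  Position 7 ('a'): window [4,7] length 4
  Position 8 ('g'): repeat (last at 4), move window start to 5
  Position 8 ('g'): window [5,8] length 4
  Position 9 ('b'): window [5,9] length 5 -- new best
  Position 10 ('c'): window [5,10] length 6 -- new best
Longest substring with no repeats: "hfagbc" with length 6

6


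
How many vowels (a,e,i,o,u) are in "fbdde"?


Input: fbdde
Checking each character:
  'f' at position 0: consonant
  'b' at position 1: consonant
  'd' at position 2: consonant
  'd' at position 3: consonant
  'e' at position 4: vowel (running total: 1)
Total vowels: 1

1


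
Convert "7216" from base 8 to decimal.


Input: "7216" in base 8
Positional expansion:
  Digit '7' (value 7) x 8^3 = 3584
  Digit '2' (value 2) x 8^2 = 128
  Digit '1' (value 1) x 8^1 = 8
  Digit '6' (value 6) x 8^0 = 6
Sum = 3726

3726


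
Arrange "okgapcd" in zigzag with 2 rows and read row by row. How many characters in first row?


Zigzag "okgapcd" into 2 rows:
Placing characters:
  'o' => row 0
  'k' => row 1
  'g' => row 0
  'a' => row 1
  'p' => row 0
  'c' => row 1
  'd' => row 0
Rows:
  Row 0: "ogpd"
  Row 1: "kac"
First row length: 4

4


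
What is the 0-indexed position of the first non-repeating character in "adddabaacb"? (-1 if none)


Input: adddabaacb
Character frequencies:
  'a': 4
  'b': 2
  'c': 1
  'd': 3
Scanning left to right for freq == 1:
  Position 0 ('a'): freq=4, skip
  Position 1 ('d'): freq=3, skip
  Position 2 ('d'): freq=3, skip
  Position 3 ('d'): freq=3, skip
  Position 4 ('a'): freq=4, skip
  Position 5 ('b'): freq=2, skip
  Position 6 ('a'): freq=4, skip
  Position 7 ('a'): freq=4, skip
  Position 8 ('c'): unique! => answer = 8

8


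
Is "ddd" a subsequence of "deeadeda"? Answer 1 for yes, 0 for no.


Check if "ddd" is a subsequence of "deeadeda"
Greedy scan:
  Position 0 ('d'): matches sub[0] = 'd'
  Position 1 ('e'): no match needed
  Position 2 ('e'): no match needed
  Position 3 ('a'): no match needed
  Position 4 ('d'): matches sub[1] = 'd'
  Position 5 ('e'): no match needed
  Position 6 ('d'): matches sub[2] = 'd'
  Position 7 ('a'): no match needed
All 3 characters matched => is a subsequence

1


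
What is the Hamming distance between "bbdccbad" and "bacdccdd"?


Comparing "bbdccbad" and "bacdccdd" position by position:
  Position 0: 'b' vs 'b' => same
  Position 1: 'b' vs 'a' => differ
  Position 2: 'd' vs 'c' => differ
  Position 3: 'c' vs 'd' => differ
  Position 4: 'c' vs 'c' => same
  Position 5: 'b' vs 'c' => differ
  Position 6: 'a' vs 'd' => differ
  Position 7: 'd' vs 'd' => same
Total differences (Hamming distance): 5

5


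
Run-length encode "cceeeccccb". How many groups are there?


Input: cceeeccccb
Scanning for consecutive runs:
  Group 1: 'c' x 2 (positions 0-1)
  Group 2: 'e' x 3 (positions 2-4)
  Group 3: 'c' x 4 (positions 5-8)
  Group 4: 'b' x 1 (positions 9-9)
Total groups: 4

4


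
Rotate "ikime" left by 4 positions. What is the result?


Input: "ikime", rotate left by 4
First 4 characters: "ikim"
Remaining characters: "e"
Concatenate remaining + first: "e" + "ikim" = "eikim"

eikim


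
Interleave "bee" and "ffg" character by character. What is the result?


Interleaving "bee" and "ffg":
  Position 0: 'b' from first, 'f' from second => "bf"
  Position 1: 'e' from first, 'f' from second => "ef"
  Position 2: 'e' from first, 'g' from second => "eg"
Result: bfefeg

bfefeg


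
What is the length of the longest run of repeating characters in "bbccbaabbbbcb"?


Input: "bbccbaabbbbcb"
Scanning for longest run:
  Position 1 ('b'): continues run of 'b', length=2
  Position 2 ('c'): new char, reset run to 1
  Position 3 ('c'): continues run of 'c', length=2
  Position 4 ('b'): new char, reset run to 1
  Position 5 ('a'): new char, reset run to 1
  Position 6 ('a'): continues run of 'a', length=2
  Position 7 ('b'): new char, reset run to 1
  Position 8 ('b'): continues run of 'b', length=2
  Position 9 ('b'): continues run of 'b', length=3
  Position 10 ('b'): continues run of 'b', length=4
  Position 11 ('c'): new char, reset run to 1
  Position 12 ('b'): new char, reset run to 1
Longest run: 'b' with length 4

4


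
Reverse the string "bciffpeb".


Input: bciffpeb
Reading characters right to left:
  Position 7: 'b'
  Position 6: 'e'
  Position 5: 'p'
  Position 4: 'f'
  Position 3: 'f'
  Position 2: 'i'
  Position 1: 'c'
  Position 0: 'b'
Reversed: bepfficb

bepfficb


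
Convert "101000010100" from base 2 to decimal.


Input: "101000010100" in base 2
Positional expansion:
  Digit '1' (value 1) x 2^11 = 2048
  Digit '0' (value 0) x 2^10 = 0
  Digit '1' (value 1) x 2^9 = 512
  Digit '0' (value 0) x 2^8 = 0
  Digit '0' (value 0) x 2^7 = 0
  Digit '0' (value 0) x 2^6 = 0
  Digit '0' (value 0) x 2^5 = 0
  Digit '1' (value 1) x 2^4 = 16
  Digit '0' (value 0) x 2^3 = 0
  Digit '1' (value 1) x 2^2 = 4
  Digit '0' (value 0) x 2^1 = 0
  Digit '0' (value 0) x 2^0 = 0
Sum = 2580

2580


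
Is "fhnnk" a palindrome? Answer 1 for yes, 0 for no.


Input: fhnnk
Reversed: knnhf
  Compare pos 0 ('f') with pos 4 ('k'): MISMATCH
  Compare pos 1 ('h') with pos 3 ('n'): MISMATCH
Result: not a palindrome

0


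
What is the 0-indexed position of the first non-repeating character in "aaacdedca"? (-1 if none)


Input: aaacdedca
Character frequencies:
  'a': 4
  'c': 2
  'd': 2
  'e': 1
Scanning left to right for freq == 1:
  Position 0 ('a'): freq=4, skip
  Position 1 ('a'): freq=4, skip
  Position 2 ('a'): freq=4, skip
  Position 3 ('c'): freq=2, skip
  Position 4 ('d'): freq=2, skip
  Position 5 ('e'): unique! => answer = 5

5


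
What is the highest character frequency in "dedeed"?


Input: dedeed
Character counts:
  'd': 3
  'e': 3
Maximum frequency: 3

3


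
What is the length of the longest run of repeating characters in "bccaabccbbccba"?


Input: "bccaabccbbccba"
Scanning for longest run:
  Position 1 ('c'): new char, reset run to 1
  Position 2 ('c'): continues run of 'c', length=2
  Position 3 ('a'): new char, reset run to 1
  Position 4 ('a'): continues run of 'a', length=2
  Position 5 ('b'): new char, reset run to 1
  Position 6 ('c'): new char, reset run to 1
  Position 7 ('c'): continues run of 'c', length=2
  Position 8 ('b'): new char, reset run to 1
  Position 9 ('b'): continues run of 'b', length=2
  Position 10 ('c'): new char, reset run to 1
  Position 11 ('c'): continues run of 'c', length=2
  Position 12 ('b'): new char, reset run to 1
  Position 13 ('a'): new char, reset run to 1
Longest run: 'c' with length 2

2


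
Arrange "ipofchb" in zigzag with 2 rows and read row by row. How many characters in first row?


Zigzag "ipofchb" into 2 rows:
Placing characters:
  'i' => row 0
  'p' => row 1
  'o' => row 0
  'f' => row 1
  'c' => row 0
  'h' => row 1
  'b' => row 0
Rows:
  Row 0: "iocb"
  Row 1: "pfh"
First row length: 4

4


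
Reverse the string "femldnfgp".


Input: femldnfgp
Reading characters right to left:
  Position 8: 'p'
  Position 7: 'g'
  Position 6: 'f'
  Position 5: 'n'
  Position 4: 'd'
  Position 3: 'l'
  Position 2: 'm'
  Position 1: 'e'
  Position 0: 'f'
Reversed: pgfndlmef

pgfndlmef


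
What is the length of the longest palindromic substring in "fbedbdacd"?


Input: "fbedbdacd"
Checking substrings for palindromes:
  [3:6] "dbd" (len 3) => palindrome
Longest palindromic substring: "dbd" with length 3

3


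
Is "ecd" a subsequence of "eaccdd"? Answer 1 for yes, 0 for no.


Check if "ecd" is a subsequence of "eaccdd"
Greedy scan:
  Position 0 ('e'): matches sub[0] = 'e'
  Position 1 ('a'): no match needed
  Position 2 ('c'): matches sub[1] = 'c'
  Position 3 ('c'): no match needed
  Position 4 ('d'): matches sub[2] = 'd'
  Position 5 ('d'): no match needed
All 3 characters matched => is a subsequence

1


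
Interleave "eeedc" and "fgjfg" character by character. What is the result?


Interleaving "eeedc" and "fgjfg":
  Position 0: 'e' from first, 'f' from second => "ef"
  Position 1: 'e' from first, 'g' from second => "eg"
  Position 2: 'e' from first, 'j' from second => "ej"
  Position 3: 'd' from first, 'f' from second => "df"
  Position 4: 'c' from first, 'g' from second => "cg"
Result: efegejdfcg

efegejdfcg


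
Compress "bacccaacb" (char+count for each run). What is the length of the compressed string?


Input: bacccaacb
Runs:
  'b' x 1 => "b1"
  'a' x 1 => "a1"
  'c' x 3 => "c3"
  'a' x 2 => "a2"
  'c' x 1 => "c1"
  'b' x 1 => "b1"
Compressed: "b1a1c3a2c1b1"
Compressed length: 12

12


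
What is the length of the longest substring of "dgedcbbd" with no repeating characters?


Input: "dgedcbbd"
Sliding window (track last position of each char):
  Position 0 ('d'): window [0,0] length 1 -- new best
  Position 1 ('g'): window [0,1] length 2 -- new best
  Position 2 ('e'): window [0,2] length 3 -- new best
  Position 3 ('d'): repeat (last at 0), move window start to 1
  Position 3 ('d'): window [1,3] length 3
  Position 4 ('c'): window [1,4] length 4 -- new best
  Position 5 ('b'): window [1,5] length 5 -- new best
  Position 6 ('b'): repeat (last at 5), move window start to 6
  Position 6 ('b'): window [6,6] length 1
  Position 7 ('d'): window [6,7] length 2
Longest substring with no repeats: "gedcb" with length 5

5


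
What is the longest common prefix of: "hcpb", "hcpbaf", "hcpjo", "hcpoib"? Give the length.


Words: hcpb, hcpbaf, hcpjo, hcpoib
  Position 0: all 'h' => match
  Position 1: all 'c' => match
  Position 2: all 'p' => match
  Position 3: ('b', 'b', 'j', 'o') => mismatch, stop
LCP = "hcp" (length 3)

3


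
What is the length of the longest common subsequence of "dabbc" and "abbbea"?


LCS of "dabbc" and "abbbea"
DP table:
           a    b    b    b    e    a
      0    0    0    0    0    0    0
  d   0    0    0    0    0    0    0
  a   0    1    1    1    1    1    1
  b   0    1    2    2    2    2    2
  b   0    1    2    3    3    3    3
  c   0    1    2    3    3    3    3
LCS length = dp[5][6] = 3

3


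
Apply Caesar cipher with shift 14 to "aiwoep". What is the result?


Caesar cipher: shift "aiwoep" by 14
  'a' (pos 0) + 14 = pos 14 = 'o'
  'i' (pos 8) + 14 = pos 22 = 'w'
  'w' (pos 22) + 14 = pos 10 = 'k'
  'o' (pos 14) + 14 = pos 2 = 'c'
  'e' (pos 4) + 14 = pos 18 = 's'
  'p' (pos 15) + 14 = pos 3 = 'd'
Result: owkcsd

owkcsd


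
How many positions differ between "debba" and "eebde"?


Comparing "debba" and "eebde" position by position:
  Position 0: 'd' vs 'e' => DIFFER
  Position 1: 'e' vs 'e' => same
  Position 2: 'b' vs 'b' => same
  Position 3: 'b' vs 'd' => DIFFER
  Position 4: 'a' vs 'e' => DIFFER
Positions that differ: 3

3


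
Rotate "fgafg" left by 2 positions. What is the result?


Input: "fgafg", rotate left by 2
First 2 characters: "fg"
Remaining characters: "afg"
Concatenate remaining + first: "afg" + "fg" = "afgfg"

afgfg


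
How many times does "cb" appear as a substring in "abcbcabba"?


Searching for "cb" in "abcbcabba"
Scanning each position:
  Position 0: "ab" => no
  Position 1: "bc" => no
  Position 2: "cb" => MATCH
  Position 3: "bc" => no
  Position 4: "ca" => no
  Position 5: "ab" => no
  Position 6: "bb" => no
  Position 7: "ba" => no
Total occurrences: 1

1


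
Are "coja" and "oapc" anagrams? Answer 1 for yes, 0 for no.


Strings: "coja", "oapc"
Sorted first:  acjo
Sorted second: acop
Differ at position 2: 'j' vs 'o' => not anagrams

0


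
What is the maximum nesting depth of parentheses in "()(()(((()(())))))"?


Input: "()(()(((()(())))))"
Tracking depth:
  Position 0 '(': depth becomes 1
  Position 1 ')': depth becomes 0
  Position 2 '(': depth becomes 1
  Position 3 '(': depth becomes 2
  Position 4 ')': depth becomes 1
  Position 5 '(': depth becomes 2
  Position 6 '(': depth becomes 3
  Position 7 '(': depth becomes 4
  Position 8 '(': depth becomes 5
  Position 9 ')': depth becomes 4
  Position 10 '(': depth becomes 5
  Position 11 '(': depth becomes 6
  Position 12 ')': depth becomes 5
  Position 13 ')': depth becomes 4
  Position 14 ')': depth becomes 3
  Position 15 ')': depth becomes 2
  Position 16 ')': depth becomes 1
  Position 17 ')': depth becomes 0
Maximum depth reached: 6

6


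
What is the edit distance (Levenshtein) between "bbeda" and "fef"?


Computing edit distance: "bbeda" -> "fef"
DP table:
           f    e    f
      0    1    2    3
  b   1    1    2    3
  b   2    2    2    3
  e   3    3    2    3
  d   4    4    3    3
  a   5    5    4    4
Edit distance = dp[5][3] = 4

4


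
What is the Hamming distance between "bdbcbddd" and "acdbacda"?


Comparing "bdbcbddd" and "acdbacda" position by position:
  Position 0: 'b' vs 'a' => differ
  Position 1: 'd' vs 'c' => differ
  Position 2: 'b' vs 'd' => differ
  Position 3: 'c' vs 'b' => differ
  Position 4: 'b' vs 'a' => differ
  Position 5: 'd' vs 'c' => differ
  Position 6: 'd' vs 'd' => same
  Position 7: 'd' vs 'a' => differ
Total differences (Hamming distance): 7

7


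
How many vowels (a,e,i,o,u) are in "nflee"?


Input: nflee
Checking each character:
  'n' at position 0: consonant
  'f' at position 1: consonant
  'l' at position 2: consonant
  'e' at position 3: vowel (running total: 1)
  'e' at position 4: vowel (running total: 2)
Total vowels: 2

2


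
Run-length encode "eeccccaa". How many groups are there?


Input: eeccccaa
Scanning for consecutive runs:
  Group 1: 'e' x 2 (positions 0-1)
  Group 2: 'c' x 4 (positions 2-5)
  Group 3: 'a' x 2 (positions 6-7)
Total groups: 3

3


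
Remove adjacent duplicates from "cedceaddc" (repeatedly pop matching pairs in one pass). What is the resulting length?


Input: cedceaddc
Stack-based adjacent duplicate removal:
  Read 'c': push. Stack: c
  Read 'e': push. Stack: ce
  Read 'd': push. Stack: ced
  Read 'c': push. Stack: cedc
  Read 'e': push. Stack: cedce
  Read 'a': push. Stack: cedcea
  Read 'd': push. Stack: cedcead
  Read 'd': matches stack top 'd' => pop. Stack: cedcea
  Read 'c': push. Stack: cedceac
Final stack: "cedceac" (length 7)

7


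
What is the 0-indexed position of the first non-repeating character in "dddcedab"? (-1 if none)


Input: dddcedab
Character frequencies:
  'a': 1
  'b': 1
  'c': 1
  'd': 4
  'e': 1
Scanning left to right for freq == 1:
  Position 0 ('d'): freq=4, skip
  Position 1 ('d'): freq=4, skip
  Position 2 ('d'): freq=4, skip
  Position 3 ('c'): unique! => answer = 3

3


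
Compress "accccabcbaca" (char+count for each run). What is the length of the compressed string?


Input: accccabcbaca
Runs:
  'a' x 1 => "a1"
  'c' x 4 => "c4"
  'a' x 1 => "a1"
  'b' x 1 => "b1"
  'c' x 1 => "c1"
  'b' x 1 => "b1"
  'a' x 1 => "a1"
  'c' x 1 => "c1"
  'a' x 1 => "a1"
Compressed: "a1c4a1b1c1b1a1c1a1"
Compressed length: 18

18


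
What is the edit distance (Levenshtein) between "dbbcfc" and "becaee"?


Computing edit distance: "dbbcfc" -> "becaee"
DP table:
           b    e    c    a    e    e
      0    1    2    3    4    5    6
  d   1    1    2    3    4    5    6
  b   2    1    2    3    4    5    6
  b   3    2    2    3    4    5    6
  c   4    3    3    2    3    4    5
  f   5    4    4    3    3    4    5
  c   6    5    5    4    4    4    5
Edit distance = dp[6][6] = 5

5


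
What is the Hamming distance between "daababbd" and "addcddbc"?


Comparing "daababbd" and "addcddbc" position by position:
  Position 0: 'd' vs 'a' => differ
  Position 1: 'a' vs 'd' => differ
  Position 2: 'a' vs 'd' => differ
  Position 3: 'b' vs 'c' => differ
  Position 4: 'a' vs 'd' => differ
  Position 5: 'b' vs 'd' => differ
  Position 6: 'b' vs 'b' => same
  Position 7: 'd' vs 'c' => differ
Total differences (Hamming distance): 7

7


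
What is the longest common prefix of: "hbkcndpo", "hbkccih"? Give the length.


Words: hbkcndpo, hbkccih
  Position 0: all 'h' => match
  Position 1: all 'b' => match
  Position 2: all 'k' => match
  Position 3: all 'c' => match
  Position 4: ('n', 'c') => mismatch, stop
LCP = "hbkc" (length 4)

4


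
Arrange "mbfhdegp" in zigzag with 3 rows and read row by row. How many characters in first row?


Zigzag "mbfhdegp" into 3 rows:
Placing characters:
  'm' => row 0
  'b' => row 1
  'f' => row 2
  'h' => row 1
  'd' => row 0
  'e' => row 1
  'g' => row 2
  'p' => row 1
Rows:
  Row 0: "md"
  Row 1: "bhep"
  Row 2: "fg"
First row length: 2

2


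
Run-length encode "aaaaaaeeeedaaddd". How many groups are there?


Input: aaaaaaeeeedaaddd
Scanning for consecutive runs:
  Group 1: 'a' x 6 (positions 0-5)
  Group 2: 'e' x 4 (positions 6-9)
  Group 3: 'd' x 1 (positions 10-10)
  Group 4: 'a' x 2 (positions 11-12)
  Group 5: 'd' x 3 (positions 13-15)
Total groups: 5

5


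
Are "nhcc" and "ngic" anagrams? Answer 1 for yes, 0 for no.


Strings: "nhcc", "ngic"
Sorted first:  cchn
Sorted second: cgin
Differ at position 1: 'c' vs 'g' => not anagrams

0


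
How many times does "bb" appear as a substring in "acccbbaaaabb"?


Searching for "bb" in "acccbbaaaabb"
Scanning each position:
  Position 0: "ac" => no
  Position 1: "cc" => no
  Position 2: "cc" => no
  Position 3: "cb" => no
  Position 4: "bb" => MATCH
  Position 5: "ba" => no
  Position 6: "aa" => no
  Position 7: "aa" => no
  Position 8: "aa" => no
  Position 9: "ab" => no
  Position 10: "bb" => MATCH
Total occurrences: 2

2


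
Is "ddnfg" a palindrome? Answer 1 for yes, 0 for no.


Input: ddnfg
Reversed: gfndd
  Compare pos 0 ('d') with pos 4 ('g'): MISMATCH
  Compare pos 1 ('d') with pos 3 ('f'): MISMATCH
Result: not a palindrome

0


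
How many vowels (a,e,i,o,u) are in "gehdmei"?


Input: gehdmei
Checking each character:
  'g' at position 0: consonant
  'e' at position 1: vowel (running total: 1)
  'h' at position 2: consonant
  'd' at position 3: consonant
  'm' at position 4: consonant
  'e' at position 5: vowel (running total: 2)
  'i' at position 6: vowel (running total: 3)
Total vowels: 3

3


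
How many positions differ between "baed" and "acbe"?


Comparing "baed" and "acbe" position by position:
  Position 0: 'b' vs 'a' => DIFFER
  Position 1: 'a' vs 'c' => DIFFER
  Position 2: 'e' vs 'b' => DIFFER
  Position 3: 'd' vs 'e' => DIFFER
Positions that differ: 4

4


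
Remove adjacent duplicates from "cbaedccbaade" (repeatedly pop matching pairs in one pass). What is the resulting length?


Input: cbaedccbaade
Stack-based adjacent duplicate removal:
  Read 'c': push. Stack: c
  Read 'b': push. Stack: cb
  Read 'a': push. Stack: cba
  Read 'e': push. Stack: cbae
  Read 'd': push. Stack: cbaed
  Read 'c': push. Stack: cbaedc
  Read 'c': matches stack top 'c' => pop. Stack: cbaed
  Read 'b': push. Stack: cbaedb
  Read 'a': push. Stack: cbaedba
  Read 'a': matches stack top 'a' => pop. Stack: cbaedb
  Read 'd': push. Stack: cbaedbd
  Read 'e': push. Stack: cbaedbde
Final stack: "cbaedbde" (length 8)

8


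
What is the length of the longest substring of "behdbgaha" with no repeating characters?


Input: "behdbgaha"
Sliding window (track last position of each char):
  Position 0 ('b'): window [0,0] length 1 -- new best
  Position 1 ('e'): window [0,1] length 2 -- new best
  Position 2 ('h'): window [0,2] length 3 -- new best
  Position 3 ('d'): window [0,3] length 4 -- new best
  Position 4 ('b'): repeat (last at 0), move window start to 1
  Position 4 ('b'): window [1,4] length 4
  Position 5 ('g'): window [1,5] length 5 -- new best
  Position 6 ('a'): window [1,6] length 6 -- new best
  Position 7 ('h'): repeat (last at 2), move window start to 3
  Position 7 ('h'): window [3,7] length 5
  Position 8 ('a'): repeat (last at 6), move window start to 7
  Position 8 ('a'): window [7,8] length 2
Longest substring with no repeats: "ehdbga" with length 6

6


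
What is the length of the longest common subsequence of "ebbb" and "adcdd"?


LCS of "ebbb" and "adcdd"
DP table:
           a    d    c    d    d
      0    0    0    0    0    0
  e   0    0    0    0    0    0
  b   0    0    0    0    0    0
  b   0    0    0    0    0    0
  b   0    0    0    0    0    0
LCS length = dp[4][5] = 0

0


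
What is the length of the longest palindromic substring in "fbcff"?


Input: "fbcff"
Checking substrings for palindromes:
  [3:5] "ff" (len 2) => palindrome
Longest palindromic substring: "ff" with length 2

2


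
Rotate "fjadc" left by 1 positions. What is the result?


Input: "fjadc", rotate left by 1
First 1 characters: "f"
Remaining characters: "jadc"
Concatenate remaining + first: "jadc" + "f" = "jadcf"

jadcf


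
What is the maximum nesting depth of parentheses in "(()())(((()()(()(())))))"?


Input: "(()())(((()()(()(())))))"
Tracking depth:
  Position 0 '(': depth becomes 1
  Position 1 '(': depth becomes 2
  Position 2 ')': depth becomes 1
  Position 3 '(': depth becomes 2
  Position 4 ')': depth becomes 1
  Position 5 ')': depth becomes 0
  Position 6 '(': depth becomes 1
  Position 7 '(': depth becomes 2
  Position 8 '(': depth becomes 3
  Position 9 '(': depth becomes 4
  Position 10 ')': depth becomes 3
  Position 11 '(': depth becomes 4
  Position 12 ')': depth becomes 3
  Position 13 '(': depth becomes 4
  Position 14 '(': depth becomes 5
  Position 15 ')': depth becomes 4
  Position 16 '(': depth becomes 5
  Position 17 '(': depth becomes 6
  Position 18 ')': depth becomes 5
  Position 19 ')': depth becomes 4
  Position 20 ')': depth becomes 3
  Position 21 ')': depth becomes 2
  Position 22 ')': depth becomes 1
  Position 23 ')': depth becomes 0
Maximum depth reached: 6

6


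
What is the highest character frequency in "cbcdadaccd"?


Input: cbcdadaccd
Character counts:
  'a': 2
  'b': 1
  'c': 4
  'd': 3
Maximum frequency: 4

4


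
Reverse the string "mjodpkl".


Input: mjodpkl
Reading characters right to left:
  Position 6: 'l'
  Position 5: 'k'
  Position 4: 'p'
  Position 3: 'd'
  Position 2: 'o'
  Position 1: 'j'
  Position 0: 'm'
Reversed: lkpdojm

lkpdojm


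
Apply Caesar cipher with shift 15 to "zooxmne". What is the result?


Caesar cipher: shift "zooxmne" by 15
  'z' (pos 25) + 15 = pos 14 = 'o'
  'o' (pos 14) + 15 = pos 3 = 'd'
  'o' (pos 14) + 15 = pos 3 = 'd'
  'x' (pos 23) + 15 = pos 12 = 'm'
  'm' (pos 12) + 15 = pos 1 = 'b'
  'n' (pos 13) + 15 = pos 2 = 'c'
  'e' (pos 4) + 15 = pos 19 = 't'
Result: oddmbct

oddmbct


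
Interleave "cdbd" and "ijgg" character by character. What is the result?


Interleaving "cdbd" and "ijgg":
  Position 0: 'c' from first, 'i' from second => "ci"
  Position 1: 'd' from first, 'j' from second => "dj"
  Position 2: 'b' from first, 'g' from second => "bg"
  Position 3: 'd' from first, 'g' from second => "dg"
Result: cidjbgdg

cidjbgdg


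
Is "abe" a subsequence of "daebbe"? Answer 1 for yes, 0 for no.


Check if "abe" is a subsequence of "daebbe"
Greedy scan:
  Position 0 ('d'): no match needed
  Position 1 ('a'): matches sub[0] = 'a'
  Position 2 ('e'): no match needed
  Position 3 ('b'): matches sub[1] = 'b'
  Position 4 ('b'): no match needed
  Position 5 ('e'): matches sub[2] = 'e'
All 3 characters matched => is a subsequence

1


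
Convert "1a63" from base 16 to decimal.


Input: "1a63" in base 16
Positional expansion:
  Digit '1' (value 1) x 16^3 = 4096
  Digit 'a' (value 10) x 16^2 = 2560
  Digit '6' (value 6) x 16^1 = 96
  Digit '3' (value 3) x 16^0 = 3
Sum = 6755

6755


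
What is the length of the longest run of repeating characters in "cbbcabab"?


Input: "cbbcabab"
Scanning for longest run:
  Position 1 ('b'): new char, reset run to 1
  Position 2 ('b'): continues run of 'b', length=2
  Position 3 ('c'): new char, reset run to 1
  Position 4 ('a'): new char, reset run to 1
  Position 5 ('b'): new char, reset run to 1
  Position 6 ('a'): new char, reset run to 1
  Position 7 ('b'): new char, reset run to 1
Longest run: 'b' with length 2

2


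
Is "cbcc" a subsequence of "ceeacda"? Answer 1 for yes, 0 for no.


Check if "cbcc" is a subsequence of "ceeacda"
Greedy scan:
  Position 0 ('c'): matches sub[0] = 'c'
  Position 1 ('e'): no match needed
  Position 2 ('e'): no match needed
  Position 3 ('a'): no match needed
  Position 4 ('c'): no match needed
  Position 5 ('d'): no match needed
  Position 6 ('a'): no match needed
Only matched 1/4 characters => not a subsequence

0


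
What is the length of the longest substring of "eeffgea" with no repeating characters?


Input: "eeffgea"
Sliding window (track last position of each char):
  Position 0 ('e'): window [0,0] length 1 -- new best
  Position 1 ('e'): repeat (last at 0), move window start to 1
  Position 1 ('e'): window [1,1] length 1
  Position 2 ('f'): window [1,2] length 2 -- new best
  Position 3 ('f'): repeat (last at 2), move window start to 3
  Position 3 ('f'): window [3,3] length 1
  Position 4 ('g'): window [3,4] length 2
  Position 5 ('e'): window [3,5] length 3 -- new best
  Position 6 ('a'): window [3,6] length 4 -- new best
Longest substring with no repeats: "fgea" with length 4

4


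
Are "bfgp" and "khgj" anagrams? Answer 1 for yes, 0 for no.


Strings: "bfgp", "khgj"
Sorted first:  bfgp
Sorted second: ghjk
Differ at position 0: 'b' vs 'g' => not anagrams

0


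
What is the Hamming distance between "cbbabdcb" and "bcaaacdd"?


Comparing "cbbabdcb" and "bcaaacdd" position by position:
  Position 0: 'c' vs 'b' => differ
  Position 1: 'b' vs 'c' => differ
  Position 2: 'b' vs 'a' => differ
  Position 3: 'a' vs 'a' => same
  Position 4: 'b' vs 'a' => differ
  Position 5: 'd' vs 'c' => differ
  Position 6: 'c' vs 'd' => differ
  Position 7: 'b' vs 'd' => differ
Total differences (Hamming distance): 7

7


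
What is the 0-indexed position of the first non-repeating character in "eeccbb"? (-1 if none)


Input: eeccbb
Character frequencies:
  'b': 2
  'c': 2
  'e': 2
Scanning left to right for freq == 1:
  Position 0 ('e'): freq=2, skip
  Position 1 ('e'): freq=2, skip
  Position 2 ('c'): freq=2, skip
  Position 3 ('c'): freq=2, skip
  Position 4 ('b'): freq=2, skip
  Position 5 ('b'): freq=2, skip
  No unique character found => answer = -1

-1


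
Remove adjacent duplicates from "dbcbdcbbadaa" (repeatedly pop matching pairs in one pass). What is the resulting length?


Input: dbcbdcbbadaa
Stack-based adjacent duplicate removal:
  Read 'd': push. Stack: d
  Read 'b': push. Stack: db
  Read 'c': push. Stack: dbc
  Read 'b': push. Stack: dbcb
  Read 'd': push. Stack: dbcbd
  Read 'c': push. Stack: dbcbdc
  Read 'b': push. Stack: dbcbdcb
  Read 'b': matches stack top 'b' => pop. Stack: dbcbdc
  Read 'a': push. Stack: dbcbdca
  Read 'd': push. Stack: dbcbdcad
  Read 'a': push. Stack: dbcbdcada
  Read 'a': matches stack top 'a' => pop. Stack: dbcbdcad
Final stack: "dbcbdcad" (length 8)

8


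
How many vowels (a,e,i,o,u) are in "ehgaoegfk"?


Input: ehgaoegfk
Checking each character:
  'e' at position 0: vowel (running total: 1)
  'h' at position 1: consonant
  'g' at position 2: consonant
  'a' at position 3: vowel (running total: 2)
  'o' at position 4: vowel (running total: 3)
  'e' at position 5: vowel (running total: 4)
  'g' at position 6: consonant
  'f' at position 7: consonant
  'k' at position 8: consonant
Total vowels: 4

4


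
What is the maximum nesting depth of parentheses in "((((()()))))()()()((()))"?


Input: "((((()()))))()()()((()))"
Tracking depth:
  Position 0 '(': depth becomes 1
  Position 1 '(': depth becomes 2
  Position 2 '(': depth becomes 3
  Position 3 '(': depth becomes 4
  Position 4 '(': depth becomes 5
  Position 5 ')': depth becomes 4
  Position 6 '(': depth becomes 5
  Position 7 ')': depth becomes 4
  Position 8 ')': depth becomes 3
  Position 9 ')': depth becomes 2
  Position 10 ')': depth becomes 1
  Position 11 ')': depth becomes 0
  Position 12 '(': depth becomes 1
  Position 13 ')': depth becomes 0
  Position 14 '(': depth becomes 1
  Position 15 ')': depth becomes 0
  Position 16 '(': depth becomes 1
  Position 17 ')': depth becomes 0
  Position 18 '(': depth becomes 1
  Position 19 '(': depth becomes 2
  Position 20 '(': depth becomes 3
  Position 21 ')': depth becomes 2
  Position 22 ')': depth becomes 1
  Position 23 ')': depth becomes 0
Maximum depth reached: 5

5


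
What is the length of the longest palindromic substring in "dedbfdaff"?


Input: "dedbfdaff"
Checking substrings for palindromes:
  [0:3] "ded" (len 3) => palindrome
  [7:9] "ff" (len 2) => palindrome
Longest palindromic substring: "ded" with length 3

3


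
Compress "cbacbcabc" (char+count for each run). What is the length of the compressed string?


Input: cbacbcabc
Runs:
  'c' x 1 => "c1"
  'b' x 1 => "b1"
  'a' x 1 => "a1"
  'c' x 1 => "c1"
  'b' x 1 => "b1"
  'c' x 1 => "c1"
  'a' x 1 => "a1"
  'b' x 1 => "b1"
  'c' x 1 => "c1"
Compressed: "c1b1a1c1b1c1a1b1c1"
Compressed length: 18

18


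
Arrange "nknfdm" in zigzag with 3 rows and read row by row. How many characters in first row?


Zigzag "nknfdm" into 3 rows:
Placing characters:
  'n' => row 0
  'k' => row 1
  'n' => row 2
  'f' => row 1
  'd' => row 0
  'm' => row 1
Rows:
  Row 0: "nd"
  Row 1: "kfm"
  Row 2: "n"
First row length: 2

2


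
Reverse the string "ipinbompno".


Input: ipinbompno
Reading characters right to left:
  Position 9: 'o'
  Position 8: 'n'
  Position 7: 'p'
  Position 6: 'm'
  Position 5: 'o'
  Position 4: 'b'
  Position 3: 'n'
  Position 2: 'i'
  Position 1: 'p'
  Position 0: 'i'
Reversed: onpmobnipi

onpmobnipi


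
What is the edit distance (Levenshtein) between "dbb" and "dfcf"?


Computing edit distance: "dbb" -> "dfcf"
DP table:
           d    f    c    f
      0    1    2    3    4
  d   1    0    1    2    3
  b   2    1    1    2    3
  b   3    2    2    2    3
Edit distance = dp[3][4] = 3

3


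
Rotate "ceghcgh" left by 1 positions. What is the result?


Input: "ceghcgh", rotate left by 1
First 1 characters: "c"
Remaining characters: "eghcgh"
Concatenate remaining + first: "eghcgh" + "c" = "eghcghc"

eghcghc


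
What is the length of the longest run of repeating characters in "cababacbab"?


Input: "cababacbab"
Scanning for longest run:
  Position 1 ('a'): new char, reset run to 1
  Position 2 ('b'): new char, reset run to 1
  Position 3 ('a'): new char, reset run to 1
  Position 4 ('b'): new char, reset run to 1
  Position 5 ('a'): new char, reset run to 1
  Position 6 ('c'): new char, reset run to 1
  Position 7 ('b'): new char, reset run to 1
  Position 8 ('a'): new char, reset run to 1
  Position 9 ('b'): new char, reset run to 1
Longest run: 'c' with length 1

1


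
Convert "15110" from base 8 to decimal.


Input: "15110" in base 8
Positional expansion:
  Digit '1' (value 1) x 8^4 = 4096
  Digit '5' (value 5) x 8^3 = 2560
  Digit '1' (value 1) x 8^2 = 64
  Digit '1' (value 1) x 8^1 = 8
  Digit '0' (value 0) x 8^0 = 0
Sum = 6728

6728


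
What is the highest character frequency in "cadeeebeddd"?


Input: cadeeebeddd
Character counts:
  'a': 1
  'b': 1
  'c': 1
  'd': 4
  'e': 4
Maximum frequency: 4

4


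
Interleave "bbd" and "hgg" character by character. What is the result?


Interleaving "bbd" and "hgg":
  Position 0: 'b' from first, 'h' from second => "bh"
  Position 1: 'b' from first, 'g' from second => "bg"
  Position 2: 'd' from first, 'g' from second => "dg"
Result: bhbgdg

bhbgdg


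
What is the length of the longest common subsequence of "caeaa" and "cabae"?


LCS of "caeaa" and "cabae"
DP table:
           c    a    b    a    e
      0    0    0    0    0    0
  c   0    1    1    1    1    1
  a   0    1    2    2    2    2
  e   0    1    2    2    2    3
  a   0    1    2    2    3    3
  a   0    1    2    2    3    3
LCS length = dp[5][5] = 3

3


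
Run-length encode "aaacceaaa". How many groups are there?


Input: aaacceaaa
Scanning for consecutive runs:
  Group 1: 'a' x 3 (positions 0-2)
  Group 2: 'c' x 2 (positions 3-4)
  Group 3: 'e' x 1 (positions 5-5)
  Group 4: 'a' x 3 (positions 6-8)
Total groups: 4

4


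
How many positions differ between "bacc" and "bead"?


Comparing "bacc" and "bead" position by position:
  Position 0: 'b' vs 'b' => same
  Position 1: 'a' vs 'e' => DIFFER
  Position 2: 'c' vs 'a' => DIFFER
  Position 3: 'c' vs 'd' => DIFFER
Positions that differ: 3

3


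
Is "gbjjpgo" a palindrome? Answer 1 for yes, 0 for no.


Input: gbjjpgo
Reversed: ogpjjbg
  Compare pos 0 ('g') with pos 6 ('o'): MISMATCH
  Compare pos 1 ('b') with pos 5 ('g'): MISMATCH
  Compare pos 2 ('j') with pos 4 ('p'): MISMATCH
Result: not a palindrome

0


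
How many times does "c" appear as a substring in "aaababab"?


Searching for "c" in "aaababab"
Scanning each position:
  Position 0: "a" => no
  Position 1: "a" => no
  Position 2: "a" => no
  Position 3: "b" => no
  Position 4: "a" => no
  Position 5: "b" => no
  Position 6: "a" => no
  Position 7: "b" => no
Total occurrences: 0

0


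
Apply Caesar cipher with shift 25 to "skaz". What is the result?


Caesar cipher: shift "skaz" by 25
  's' (pos 18) + 25 = pos 17 = 'r'
  'k' (pos 10) + 25 = pos 9 = 'j'
  'a' (pos 0) + 25 = pos 25 = 'z'
  'z' (pos 25) + 25 = pos 24 = 'y'
Result: rjzy

rjzy


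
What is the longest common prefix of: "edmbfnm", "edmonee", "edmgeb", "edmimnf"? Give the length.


Words: edmbfnm, edmonee, edmgeb, edmimnf
  Position 0: all 'e' => match
  Position 1: all 'd' => match
  Position 2: all 'm' => match
  Position 3: ('b', 'o', 'g', 'i') => mismatch, stop
LCP = "edm" (length 3)

3


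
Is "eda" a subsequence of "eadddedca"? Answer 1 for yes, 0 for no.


Check if "eda" is a subsequence of "eadddedca"
Greedy scan:
  Position 0 ('e'): matches sub[0] = 'e'
  Position 1 ('a'): no match needed
  Position 2 ('d'): matches sub[1] = 'd'
  Position 3 ('d'): no match needed
  Position 4 ('d'): no match needed
  Position 5 ('e'): no match needed
  Position 6 ('d'): no match needed
  Position 7 ('c'): no match needed
  Position 8 ('a'): matches sub[2] = 'a'
All 3 characters matched => is a subsequence

1


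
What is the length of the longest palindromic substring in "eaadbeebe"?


Input: "eaadbeebe"
Checking substrings for palindromes:
  [4:8] "beeb" (len 4) => palindrome
  [6:9] "ebe" (len 3) => palindrome
  [1:3] "aa" (len 2) => palindrome
  [5:7] "ee" (len 2) => palindrome
Longest palindromic substring: "beeb" with length 4

4


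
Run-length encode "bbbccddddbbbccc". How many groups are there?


Input: bbbccddddbbbccc
Scanning for consecutive runs:
  Group 1: 'b' x 3 (positions 0-2)
  Group 2: 'c' x 2 (positions 3-4)
  Group 3: 'd' x 4 (positions 5-8)
  Group 4: 'b' x 3 (positions 9-11)
  Group 5: 'c' x 3 (positions 12-14)
Total groups: 5

5


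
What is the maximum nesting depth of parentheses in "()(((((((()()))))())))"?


Input: "()(((((((()()))))())))"
Tracking depth:
  Position 0 '(': depth becomes 1
  Position 1 ')': depth becomes 0
  Position 2 '(': depth becomes 1
  Position 3 '(': depth becomes 2
  Position 4 '(': depth becomes 3
  Position 5 '(': depth becomes 4
  Position 6 '(': depth becomes 5
  Position 7 '(': depth becomes 6
  Position 8 '(': depth becomes 7
  Position 9 '(': depth becomes 8
  Position 10 ')': depth becomes 7
  Position 11 '(': depth becomes 8
  Position 12 ')': depth becomes 7
  Position 13 ')': depth becomes 6
  Position 14 ')': depth becomes 5
  Position 15 ')': depth becomes 4
  Position 16 ')': depth becomes 3
  Position 17 '(': depth becomes 4
  Position 18 ')': depth becomes 3
  Position 19 ')': depth becomes 2
  Position 20 ')': depth becomes 1
  Position 21 ')': depth becomes 0
Maximum depth reached: 8

8


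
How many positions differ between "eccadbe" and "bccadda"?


Comparing "eccadbe" and "bccadda" position by position:
  Position 0: 'e' vs 'b' => DIFFER
  Position 1: 'c' vs 'c' => same
  Position 2: 'c' vs 'c' => same
  Position 3: 'a' vs 'a' => same
  Position 4: 'd' vs 'd' => same
  Position 5: 'b' vs 'd' => DIFFER
  Position 6: 'e' vs 'a' => DIFFER
Positions that differ: 3

3


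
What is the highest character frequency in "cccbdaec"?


Input: cccbdaec
Character counts:
  'a': 1
  'b': 1
  'c': 4
  'd': 1
  'e': 1
Maximum frequency: 4

4


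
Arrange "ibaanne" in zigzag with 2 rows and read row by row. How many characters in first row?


Zigzag "ibaanne" into 2 rows:
Placing characters:
  'i' => row 0
  'b' => row 1
  'a' => row 0
  'a' => row 1
  'n' => row 0
  'n' => row 1
  'e' => row 0
Rows:
  Row 0: "iane"
  Row 1: "ban"
First row length: 4

4


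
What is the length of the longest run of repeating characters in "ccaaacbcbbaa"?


Input: "ccaaacbcbbaa"
Scanning for longest run:
  Position 1 ('c'): continues run of 'c', length=2
  Position 2 ('a'): new char, reset run to 1
  Position 3 ('a'): continues run of 'a', length=2
  Position 4 ('a'): continues run of 'a', length=3
  Position 5 ('c'): new char, reset run to 1
  Position 6 ('b'): new char, reset run to 1
  Position 7 ('c'): new char, reset run to 1
  Position 8 ('b'): new char, reset run to 1
  Position 9 ('b'): continues run of 'b', length=2
  Position 10 ('a'): new char, reset run to 1
  Position 11 ('a'): continues run of 'a', length=2
Longest run: 'a' with length 3

3


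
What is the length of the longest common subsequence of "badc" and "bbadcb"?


LCS of "badc" and "bbadcb"
DP table:
           b    b    a    d    c    b
      0    0    0    0    0    0    0
  b   0    1    1    1    1    1    1
  a   0    1    1    2    2    2    2
  d   0    1    1    2    3    3    3
  c   0    1    1    2    3    4    4
LCS length = dp[4][6] = 4

4


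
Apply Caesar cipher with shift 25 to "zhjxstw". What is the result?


Caesar cipher: shift "zhjxstw" by 25
  'z' (pos 25) + 25 = pos 24 = 'y'
  'h' (pos 7) + 25 = pos 6 = 'g'
  'j' (pos 9) + 25 = pos 8 = 'i'
  'x' (pos 23) + 25 = pos 22 = 'w'
  's' (pos 18) + 25 = pos 17 = 'r'
  't' (pos 19) + 25 = pos 18 = 's'
  'w' (pos 22) + 25 = pos 21 = 'v'
Result: ygiwrsv

ygiwrsv


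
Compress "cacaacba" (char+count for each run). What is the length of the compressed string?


Input: cacaacba
Runs:
  'c' x 1 => "c1"
  'a' x 1 => "a1"
  'c' x 1 => "c1"
  'a' x 2 => "a2"
  'c' x 1 => "c1"
  'b' x 1 => "b1"
  'a' x 1 => "a1"
Compressed: "c1a1c1a2c1b1a1"
Compressed length: 14

14


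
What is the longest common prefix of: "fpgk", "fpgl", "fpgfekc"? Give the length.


Words: fpgk, fpgl, fpgfekc
  Position 0: all 'f' => match
  Position 1: all 'p' => match
  Position 2: all 'g' => match
  Position 3: ('k', 'l', 'f') => mismatch, stop
LCP = "fpg" (length 3)

3


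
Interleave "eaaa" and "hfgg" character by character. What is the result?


Interleaving "eaaa" and "hfgg":
  Position 0: 'e' from first, 'h' from second => "eh"
  Position 1: 'a' from first, 'f' from second => "af"
  Position 2: 'a' from first, 'g' from second => "ag"
  Position 3: 'a' from first, 'g' from second => "ag"
Result: ehafagag

ehafagag
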